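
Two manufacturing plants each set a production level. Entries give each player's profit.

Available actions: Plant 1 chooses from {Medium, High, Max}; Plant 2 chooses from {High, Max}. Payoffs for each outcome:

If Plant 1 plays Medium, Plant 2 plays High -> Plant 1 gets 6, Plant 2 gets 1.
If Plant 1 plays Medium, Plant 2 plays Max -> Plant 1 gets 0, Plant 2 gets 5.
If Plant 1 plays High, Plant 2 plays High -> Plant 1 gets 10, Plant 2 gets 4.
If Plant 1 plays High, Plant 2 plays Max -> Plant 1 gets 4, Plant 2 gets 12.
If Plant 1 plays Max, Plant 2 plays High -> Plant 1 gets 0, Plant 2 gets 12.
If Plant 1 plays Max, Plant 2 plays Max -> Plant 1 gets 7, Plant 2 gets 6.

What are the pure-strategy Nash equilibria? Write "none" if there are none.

There is no pure-strategy Nash equilibrium.

(Medium, High): Plant 1 can switch to High (6 → 10). Not NE.
(Medium, Max): Plant 1 can switch to High (0 → 4). Not NE.
(High, High): Plant 2 can switch to Max (4 → 12). Not NE.
(High, Max): Plant 1 can switch to Max (4 → 7). Not NE.
(Max, High): Plant 1 can switch to Medium (0 → 6). Not NE.
(Max, Max): Plant 2 can switch to High (6 → 12). Not NE.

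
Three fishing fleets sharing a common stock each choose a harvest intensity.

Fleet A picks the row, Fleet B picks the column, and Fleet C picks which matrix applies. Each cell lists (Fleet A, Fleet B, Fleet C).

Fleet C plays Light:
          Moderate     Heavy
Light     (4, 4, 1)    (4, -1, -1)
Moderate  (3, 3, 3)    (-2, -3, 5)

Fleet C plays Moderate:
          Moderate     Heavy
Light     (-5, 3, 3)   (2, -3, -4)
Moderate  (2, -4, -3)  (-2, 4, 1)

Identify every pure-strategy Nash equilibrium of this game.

This game has no pure Nash equilibrium.

For each player, find the best response to each opponent profile; mutual best responses are the pure NE.
Fleet A against (Moderate, Light): payoffs 4, 3 → best response Light.
Fleet A against (Moderate, Moderate): payoffs -5, 2 → best response Moderate.
Fleet A against (Heavy, Light): payoffs 4, -2 → best response Light.
Fleet A against (Heavy, Moderate): payoffs 2, -2 → best response Light.
Fleet B against (Light, Light): payoffs 4, -1 → best response Moderate.
Fleet B against (Light, Moderate): payoffs 3, -3 → best response Moderate.
Fleet B against (Moderate, Light): payoffs 3, -3 → best response Moderate.
Fleet B against (Moderate, Moderate): payoffs -4, 4 → best response Heavy.
Fleet C against (Light, Moderate): payoffs 1, 3 → best response Moderate.
Fleet C against (Light, Heavy): payoffs -1, -4 → best response Light.
Fleet C against (Moderate, Moderate): payoffs 3, -3 → best response Light.
Fleet C against (Moderate, Heavy): payoffs 5, 1 → best response Light.
No profile is a mutual best response for all players.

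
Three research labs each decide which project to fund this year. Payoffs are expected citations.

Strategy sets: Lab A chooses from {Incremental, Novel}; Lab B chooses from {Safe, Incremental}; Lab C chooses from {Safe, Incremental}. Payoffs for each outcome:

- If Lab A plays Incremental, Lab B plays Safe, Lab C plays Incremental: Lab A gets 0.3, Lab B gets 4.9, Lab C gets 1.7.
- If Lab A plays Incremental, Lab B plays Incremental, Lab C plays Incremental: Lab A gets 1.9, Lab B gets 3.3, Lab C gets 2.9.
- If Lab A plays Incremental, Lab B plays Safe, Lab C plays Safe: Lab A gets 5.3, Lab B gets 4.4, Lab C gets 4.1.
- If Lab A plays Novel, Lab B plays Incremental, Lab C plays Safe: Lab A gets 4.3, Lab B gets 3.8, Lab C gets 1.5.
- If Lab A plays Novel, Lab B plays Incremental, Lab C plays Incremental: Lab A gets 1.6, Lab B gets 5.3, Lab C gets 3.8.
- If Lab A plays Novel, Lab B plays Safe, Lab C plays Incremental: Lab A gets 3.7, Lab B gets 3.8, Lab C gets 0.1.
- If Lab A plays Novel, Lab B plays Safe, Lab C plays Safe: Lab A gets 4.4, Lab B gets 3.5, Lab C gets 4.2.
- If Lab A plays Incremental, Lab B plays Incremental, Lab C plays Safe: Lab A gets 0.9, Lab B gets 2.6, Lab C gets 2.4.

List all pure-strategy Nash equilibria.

(Incremental, Safe, Safe)

(Incremental, Safe, Safe): Lab A gets 5.3, best alternative 4.4; Lab B gets 4.4, best alternative 2.6; Lab C gets 4.1, best alternative 1.7. No profitable deviation — NE.
(Incremental, Safe, Incremental): Lab A can switch to Novel (0.3 → 3.7). Not NE.
(Incremental, Incremental, Safe): Lab A can switch to Novel (0.9 → 4.3). Not NE.
(Incremental, Incremental, Incremental): Lab B can switch to Safe (3.3 → 4.9). Not NE.
(Novel, Safe, Safe): Lab A can switch to Incremental (4.4 → 5.3). Not NE.
(Novel, Safe, Incremental): Lab B can switch to Incremental (3.8 → 5.3). Not NE.
(Novel, Incremental, Safe): Lab C can switch to Incremental (1.5 → 3.8). Not NE.
(Novel, Incremental, Incremental): Lab A can switch to Incremental (1.6 → 1.9). Not NE.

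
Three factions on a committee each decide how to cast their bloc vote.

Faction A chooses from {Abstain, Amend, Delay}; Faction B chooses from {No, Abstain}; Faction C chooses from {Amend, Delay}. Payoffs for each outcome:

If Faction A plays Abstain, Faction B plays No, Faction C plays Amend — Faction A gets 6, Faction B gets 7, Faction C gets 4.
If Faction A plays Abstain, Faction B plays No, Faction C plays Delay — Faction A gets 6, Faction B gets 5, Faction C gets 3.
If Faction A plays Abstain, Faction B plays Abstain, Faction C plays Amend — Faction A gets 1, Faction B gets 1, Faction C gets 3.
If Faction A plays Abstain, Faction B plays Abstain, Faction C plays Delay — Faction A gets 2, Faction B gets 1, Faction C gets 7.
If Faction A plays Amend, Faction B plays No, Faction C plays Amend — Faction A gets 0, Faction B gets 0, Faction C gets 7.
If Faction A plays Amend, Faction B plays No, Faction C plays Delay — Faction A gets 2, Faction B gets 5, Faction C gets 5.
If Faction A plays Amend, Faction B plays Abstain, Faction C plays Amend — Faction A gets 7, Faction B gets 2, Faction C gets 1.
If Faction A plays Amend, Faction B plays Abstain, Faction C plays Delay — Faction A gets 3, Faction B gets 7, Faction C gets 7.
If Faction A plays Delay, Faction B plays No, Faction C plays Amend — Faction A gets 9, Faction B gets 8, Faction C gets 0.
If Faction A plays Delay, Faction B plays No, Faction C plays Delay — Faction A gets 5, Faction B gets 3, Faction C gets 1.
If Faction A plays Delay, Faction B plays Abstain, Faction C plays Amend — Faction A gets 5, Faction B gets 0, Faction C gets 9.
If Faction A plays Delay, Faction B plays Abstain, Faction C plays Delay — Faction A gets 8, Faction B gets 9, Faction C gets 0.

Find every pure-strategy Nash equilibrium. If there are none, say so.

This game has no pure Nash equilibrium.

(Abstain, No, Amend): Faction A can switch to Delay (6 → 9). Not NE.
(Abstain, No, Delay): Faction C can switch to Amend (3 → 4). Not NE.
(Abstain, Abstain, Amend): Faction A can switch to Amend (1 → 7). Not NE.
(Abstain, Abstain, Delay): Faction A can switch to Amend (2 → 3). Not NE.
(Amend, No, Amend): Faction A can switch to Abstain (0 → 6). Not NE.
(Amend, No, Delay): Faction A can switch to Abstain (2 → 6). Not NE.
(Amend, Abstain, Amend): Faction C can switch to Delay (1 → 7). Not NE.
(Amend, Abstain, Delay): Faction A can switch to Delay (3 → 8). Not NE.
(Delay, No, Amend): Faction C can switch to Delay (0 → 1). Not NE.
(Delay, No, Delay): Faction A can switch to Abstain (5 → 6). Not NE.
(Delay, Abstain, Amend): Faction A can switch to Amend (5 → 7). Not NE.
(Delay, Abstain, Delay): Faction C can switch to Amend (0 → 9). Not NE.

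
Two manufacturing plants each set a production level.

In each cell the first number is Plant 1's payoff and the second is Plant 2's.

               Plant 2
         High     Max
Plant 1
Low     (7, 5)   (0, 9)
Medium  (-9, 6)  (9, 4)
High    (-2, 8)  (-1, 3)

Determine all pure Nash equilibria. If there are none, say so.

Plant 1 against High: payoffs 7, -9, -2 → best response Low.
Plant 1 against Max: payoffs 0, 9, -1 → best response Medium.
Plant 2 against Low: payoffs 5, 9 → best response Max.
Plant 2 against Medium: payoffs 6, 4 → best response High.
Plant 2 against High: payoffs 8, 3 → best response High.
No profile is a mutual best response for all players.

No pure-strategy Nash equilibrium.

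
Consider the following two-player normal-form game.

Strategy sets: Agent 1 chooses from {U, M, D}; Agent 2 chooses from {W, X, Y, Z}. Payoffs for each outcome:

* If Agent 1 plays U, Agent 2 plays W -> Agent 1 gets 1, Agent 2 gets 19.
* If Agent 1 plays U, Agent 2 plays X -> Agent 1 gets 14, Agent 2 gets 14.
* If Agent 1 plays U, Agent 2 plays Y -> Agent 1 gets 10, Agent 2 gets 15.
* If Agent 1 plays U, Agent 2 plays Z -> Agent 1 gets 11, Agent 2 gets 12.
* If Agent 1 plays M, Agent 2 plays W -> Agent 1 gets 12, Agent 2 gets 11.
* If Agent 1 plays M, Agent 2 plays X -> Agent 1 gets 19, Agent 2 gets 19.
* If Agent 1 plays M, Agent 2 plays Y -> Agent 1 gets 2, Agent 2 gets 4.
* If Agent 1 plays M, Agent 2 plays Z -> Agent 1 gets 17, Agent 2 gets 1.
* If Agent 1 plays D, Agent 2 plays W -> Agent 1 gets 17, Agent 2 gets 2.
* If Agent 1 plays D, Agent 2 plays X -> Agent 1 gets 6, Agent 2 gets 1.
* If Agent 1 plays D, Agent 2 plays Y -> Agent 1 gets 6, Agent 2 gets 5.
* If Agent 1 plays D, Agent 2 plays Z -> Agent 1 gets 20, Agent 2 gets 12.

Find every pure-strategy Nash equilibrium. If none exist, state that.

(M, X), (D, Z)

Agent 1 against W: payoffs 1, 12, 17 → best response D.
Agent 1 against X: payoffs 14, 19, 6 → best response M.
Agent 1 against Y: payoffs 10, 2, 6 → best response U.
Agent 1 against Z: payoffs 11, 17, 20 → best response D.
Agent 2 against U: payoffs 19, 14, 15, 12 → best response W.
Agent 2 against M: payoffs 11, 19, 4, 1 → best response X.
Agent 2 against D: payoffs 2, 1, 5, 12 → best response Z.
Mutual best responses: (M, X); (D, Z).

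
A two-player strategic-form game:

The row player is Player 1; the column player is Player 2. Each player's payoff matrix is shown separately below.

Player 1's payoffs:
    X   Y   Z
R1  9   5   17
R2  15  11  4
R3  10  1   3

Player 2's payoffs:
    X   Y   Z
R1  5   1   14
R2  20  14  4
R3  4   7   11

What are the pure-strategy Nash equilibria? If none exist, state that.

(R1, Z) and (R2, X)

(R1, X): Player 1 can switch to R2 (9 → 15). Not NE.
(R1, Y): Player 1 can switch to R2 (5 → 11). Not NE.
(R1, Z): Player 1 gets 17, best alternative 4; Player 2 gets 14, best alternative 5. No profitable deviation — NE.
(R2, X): Player 1 gets 15, best alternative 10; Player 2 gets 20, best alternative 14. No profitable deviation — NE.
(R2, Y): Player 2 can switch to X (14 → 20). Not NE.
(R2, Z): Player 1 can switch to R1 (4 → 17). Not NE.
(R3, X): Player 1 can switch to R2 (10 → 15). Not NE.
(R3, Y): Player 1 can switch to R1 (1 → 5). Not NE.
(R3, Z): Player 1 can switch to R1 (3 → 17). Not NE.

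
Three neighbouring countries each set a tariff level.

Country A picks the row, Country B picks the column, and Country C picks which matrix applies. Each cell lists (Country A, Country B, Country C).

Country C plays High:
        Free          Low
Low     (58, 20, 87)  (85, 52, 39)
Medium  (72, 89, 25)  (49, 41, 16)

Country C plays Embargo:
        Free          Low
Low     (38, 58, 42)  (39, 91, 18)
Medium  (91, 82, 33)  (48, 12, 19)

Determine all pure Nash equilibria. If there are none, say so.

Pure-strategy Nash equilibria: (Low, Low, High), (Medium, Free, Embargo)

(Low, Free, High): Country A can switch to Medium (58 → 72). Not NE.
(Low, Free, Embargo): Country A can switch to Medium (38 → 91). Not NE.
(Low, Low, High): Country A gets 85, best alternative 49; Country B gets 52, best alternative 20; Country C gets 39, best alternative 18. No profitable deviation — NE.
(Low, Low, Embargo): Country A can switch to Medium (39 → 48). Not NE.
(Medium, Free, High): Country C can switch to Embargo (25 → 33). Not NE.
(Medium, Free, Embargo): Country A gets 91, best alternative 38; Country B gets 82, best alternative 12; Country C gets 33, best alternative 25. No profitable deviation — NE.
(Medium, Low, High): Country A can switch to Low (49 → 85). Not NE.
(Medium, Low, Embargo): Country B can switch to Free (12 → 82). Not NE.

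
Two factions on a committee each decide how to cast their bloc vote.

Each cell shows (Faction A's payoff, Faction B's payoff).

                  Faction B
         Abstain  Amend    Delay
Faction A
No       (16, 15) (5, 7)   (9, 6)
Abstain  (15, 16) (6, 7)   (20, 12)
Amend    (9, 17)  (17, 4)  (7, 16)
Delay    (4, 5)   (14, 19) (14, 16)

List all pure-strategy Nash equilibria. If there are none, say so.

For each strategy profile, look for a profitable unilateral deviation.
(No, Abstain): Faction A gets 16, best alternative 15; Faction B gets 15, best alternative 7. No profitable deviation — NE.
(No, Amend): Faction A can switch to Abstain (5 → 6). Not NE.
(No, Delay): Faction A can switch to Abstain (9 → 20). Not NE.
(Abstain, Abstain): Faction A can switch to No (15 → 16). Not NE.
(Abstain, Amend): Faction A can switch to Amend (6 → 17). Not NE.
(Abstain, Delay): Faction B can switch to Abstain (12 → 16). Not NE.
(Amend, Abstain): Faction A can switch to No (9 → 16). Not NE.
(Amend, Amend): Faction B can switch to Abstain (4 → 17). Not NE.
(Amend, Delay): Faction A can switch to No (7 → 9). Not NE.
(Delay, Abstain): Faction A can switch to No (4 → 16). Not NE.
(Delay, Amend): Faction A can switch to Amend (14 → 17). Not NE.
(Delay, Delay): Faction A can switch to Abstain (14 → 20). Not NE.

Pure NE: (No, Abstain)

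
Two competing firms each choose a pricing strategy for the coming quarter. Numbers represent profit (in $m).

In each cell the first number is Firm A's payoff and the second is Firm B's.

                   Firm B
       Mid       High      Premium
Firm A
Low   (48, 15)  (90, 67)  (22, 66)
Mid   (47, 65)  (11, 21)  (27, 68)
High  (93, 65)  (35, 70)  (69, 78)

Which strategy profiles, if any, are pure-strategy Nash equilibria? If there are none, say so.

Pure-strategy Nash equilibria: (Low, High) and (High, Premium)

(Low, Mid): Firm A can switch to High (48 → 93). Not NE.
(Low, High): Firm A gets 90, best alternative 35; Firm B gets 67, best alternative 66. No profitable deviation — NE.
(Low, Premium): Firm A can switch to Mid (22 → 27). Not NE.
(Mid, Mid): Firm A can switch to Low (47 → 48). Not NE.
(Mid, High): Firm A can switch to Low (11 → 90). Not NE.
(Mid, Premium): Firm A can switch to High (27 → 69). Not NE.
(High, Mid): Firm B can switch to High (65 → 70). Not NE.
(High, High): Firm A can switch to Low (35 → 90). Not NE.
(High, Premium): Firm A gets 69, best alternative 27; Firm B gets 78, best alternative 70. No profitable deviation — NE.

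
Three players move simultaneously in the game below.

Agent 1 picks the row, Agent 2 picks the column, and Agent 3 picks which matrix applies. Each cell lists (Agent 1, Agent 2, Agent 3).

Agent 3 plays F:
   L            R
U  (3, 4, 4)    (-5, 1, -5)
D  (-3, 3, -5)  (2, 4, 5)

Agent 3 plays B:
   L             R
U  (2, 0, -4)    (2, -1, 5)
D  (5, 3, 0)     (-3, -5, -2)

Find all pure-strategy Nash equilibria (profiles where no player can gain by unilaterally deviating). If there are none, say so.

Agent 1 against (L, F): payoffs 3, -3 → best response U.
Agent 1 against (L, B): payoffs 2, 5 → best response D.
Agent 1 against (R, F): payoffs -5, 2 → best response D.
Agent 1 against (R, B): payoffs 2, -3 → best response U.
Agent 2 against (U, F): payoffs 4, 1 → best response L.
Agent 2 against (U, B): payoffs 0, -1 → best response L.
Agent 2 against (D, F): payoffs 3, 4 → best response R.
Agent 2 against (D, B): payoffs 3, -5 → best response L.
Agent 3 against (U, L): payoffs 4, -4 → best response F.
Agent 3 against (U, R): payoffs -5, 5 → best response B.
Agent 3 against (D, L): payoffs -5, 0 → best response B.
Agent 3 against (D, R): payoffs 5, -2 → best response F.
Mutual best responses: (U, L, F); (D, L, B); (D, R, F).

The pure Nash equilibria are (U, L, F), (D, L, B), (D, R, F).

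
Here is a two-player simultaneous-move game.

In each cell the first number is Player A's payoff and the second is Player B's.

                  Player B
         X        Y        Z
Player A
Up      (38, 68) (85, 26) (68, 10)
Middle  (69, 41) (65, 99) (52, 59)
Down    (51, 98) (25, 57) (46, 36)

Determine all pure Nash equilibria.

There is no pure-strategy Nash equilibrium.

Player A against X: payoffs 38, 69, 51 → best response Middle.
Player A against Y: payoffs 85, 65, 25 → best response Up.
Player A against Z: payoffs 68, 52, 46 → best response Up.
Player B against Up: payoffs 68, 26, 10 → best response X.
Player B against Middle: payoffs 41, 99, 59 → best response Y.
Player B against Down: payoffs 98, 57, 36 → best response X.
No profile is a mutual best response for all players.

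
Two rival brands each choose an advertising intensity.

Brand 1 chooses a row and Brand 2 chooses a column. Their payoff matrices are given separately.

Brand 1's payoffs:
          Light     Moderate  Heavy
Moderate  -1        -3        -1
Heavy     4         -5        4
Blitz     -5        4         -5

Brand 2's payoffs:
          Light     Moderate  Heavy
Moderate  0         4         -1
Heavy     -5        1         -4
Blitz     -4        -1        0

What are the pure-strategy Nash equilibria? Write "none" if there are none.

There is no pure-strategy Nash equilibrium.

(Moderate, Light): Brand 1 can switch to Heavy (-1 → 4). Not NE.
(Moderate, Moderate): Brand 1 can switch to Blitz (-3 → 4). Not NE.
(Moderate, Heavy): Brand 1 can switch to Heavy (-1 → 4). Not NE.
(Heavy, Light): Brand 2 can switch to Moderate (-5 → 1). Not NE.
(Heavy, Moderate): Brand 1 can switch to Moderate (-5 → -3). Not NE.
(Heavy, Heavy): Brand 2 can switch to Moderate (-4 → 1). Not NE.
(Blitz, Light): Brand 1 can switch to Moderate (-5 → -1). Not NE.
(Blitz, Moderate): Brand 2 can switch to Heavy (-1 → 0). Not NE.
(Blitz, Heavy): Brand 1 can switch to Moderate (-5 → -1). Not NE.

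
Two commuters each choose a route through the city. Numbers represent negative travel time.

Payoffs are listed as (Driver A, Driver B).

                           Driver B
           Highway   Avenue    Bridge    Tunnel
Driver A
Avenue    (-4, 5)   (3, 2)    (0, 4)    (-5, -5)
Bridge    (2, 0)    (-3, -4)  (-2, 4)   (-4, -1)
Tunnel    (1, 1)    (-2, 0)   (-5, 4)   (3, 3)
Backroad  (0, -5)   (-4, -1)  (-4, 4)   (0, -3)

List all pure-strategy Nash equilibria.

This game has no pure Nash equilibrium.

Driver A against Highway: payoffs -4, 2, 1, 0 → best response Bridge.
Driver A against Avenue: payoffs 3, -3, -2, -4 → best response Avenue.
Driver A against Bridge: payoffs 0, -2, -5, -4 → best response Avenue.
Driver A against Tunnel: payoffs -5, -4, 3, 0 → best response Tunnel.
Driver B against Avenue: payoffs 5, 2, 4, -5 → best response Highway.
Driver B against Bridge: payoffs 0, -4, 4, -1 → best response Bridge.
Driver B against Tunnel: payoffs 1, 0, 4, 3 → best response Bridge.
Driver B against Backroad: payoffs -5, -1, 4, -3 → best response Bridge.
No profile is a mutual best response for all players.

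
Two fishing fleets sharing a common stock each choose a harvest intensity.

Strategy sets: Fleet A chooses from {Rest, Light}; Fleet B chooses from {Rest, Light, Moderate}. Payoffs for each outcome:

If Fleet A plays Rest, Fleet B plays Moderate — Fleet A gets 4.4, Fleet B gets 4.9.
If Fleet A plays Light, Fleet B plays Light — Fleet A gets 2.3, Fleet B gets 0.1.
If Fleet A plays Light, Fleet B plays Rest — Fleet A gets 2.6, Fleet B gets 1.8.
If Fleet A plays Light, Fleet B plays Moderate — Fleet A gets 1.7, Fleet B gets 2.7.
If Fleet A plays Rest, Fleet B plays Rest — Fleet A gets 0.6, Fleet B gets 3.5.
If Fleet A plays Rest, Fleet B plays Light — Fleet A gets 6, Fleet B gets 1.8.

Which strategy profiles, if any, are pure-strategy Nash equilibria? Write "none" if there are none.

Pure NE: (Rest, Moderate)

Fleet A against Rest: payoffs 0.6, 2.6 → best response Light.
Fleet A against Light: payoffs 6, 2.3 → best response Rest.
Fleet A against Moderate: payoffs 4.4, 1.7 → best response Rest.
Fleet B against Rest: payoffs 3.5, 1.8, 4.9 → best response Moderate.
Fleet B against Light: payoffs 1.8, 0.1, 2.7 → best response Moderate.
Mutual best responses: (Rest, Moderate).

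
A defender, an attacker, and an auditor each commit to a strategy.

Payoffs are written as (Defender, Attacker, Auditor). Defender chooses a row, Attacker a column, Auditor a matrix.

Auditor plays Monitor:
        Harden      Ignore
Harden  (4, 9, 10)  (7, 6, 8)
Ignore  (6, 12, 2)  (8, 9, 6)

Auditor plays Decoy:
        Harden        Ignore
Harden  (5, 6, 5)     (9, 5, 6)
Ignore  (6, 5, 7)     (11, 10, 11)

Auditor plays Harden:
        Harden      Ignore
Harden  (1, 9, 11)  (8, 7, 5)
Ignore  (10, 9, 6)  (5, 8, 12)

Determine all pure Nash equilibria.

none

Defender against (Harden, Monitor): payoffs 4, 6 → best response Ignore.
Defender against (Harden, Decoy): payoffs 5, 6 → best response Ignore.
Defender against (Harden, Harden): payoffs 1, 10 → best response Ignore.
Defender against (Ignore, Monitor): payoffs 7, 8 → best response Ignore.
Defender against (Ignore, Decoy): payoffs 9, 11 → best response Ignore.
Defender against (Ignore, Harden): payoffs 8, 5 → best response Harden.
Attacker against (Harden, Monitor): payoffs 9, 6 → best response Harden.
Attacker against (Harden, Decoy): payoffs 6, 5 → best response Harden.
Attacker against (Harden, Harden): payoffs 9, 7 → best response Harden.
Attacker against (Ignore, Monitor): payoffs 12, 9 → best response Harden.
Attacker against (Ignore, Decoy): payoffs 5, 10 → best response Ignore.
Attacker against (Ignore, Harden): payoffs 9, 8 → best response Harden.
Auditor against (Harden, Harden): payoffs 10, 5, 11 → best response Harden.
Auditor against (Harden, Ignore): payoffs 8, 6, 5 → best response Monitor.
Auditor against (Ignore, Harden): payoffs 2, 7, 6 → best response Decoy.
Auditor against (Ignore, Ignore): payoffs 6, 11, 12 → best response Harden.
No profile is a mutual best response for all players.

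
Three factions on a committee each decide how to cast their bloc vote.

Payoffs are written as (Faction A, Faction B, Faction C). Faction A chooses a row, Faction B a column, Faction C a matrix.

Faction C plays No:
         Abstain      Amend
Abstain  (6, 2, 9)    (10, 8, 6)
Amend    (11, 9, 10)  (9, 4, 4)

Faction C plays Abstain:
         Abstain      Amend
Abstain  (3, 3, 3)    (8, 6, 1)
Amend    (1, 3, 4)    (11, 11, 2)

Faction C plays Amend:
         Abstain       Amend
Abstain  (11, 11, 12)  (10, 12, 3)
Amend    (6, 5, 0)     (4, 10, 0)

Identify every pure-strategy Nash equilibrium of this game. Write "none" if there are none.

The pure Nash equilibria are (Abstain, Amend, No) and (Amend, Abstain, No).

(Abstain, Abstain, No): Faction A can switch to Amend (6 → 11). Not NE.
(Abstain, Abstain, Abstain): Faction B can switch to Amend (3 → 6). Not NE.
(Abstain, Abstain, Amend): Faction B can switch to Amend (11 → 12). Not NE.
(Abstain, Amend, No): Faction A gets 10, best alternative 9; Faction B gets 8, best alternative 2; Faction C gets 6, best alternative 3. No profitable deviation — NE.
(Abstain, Amend, Abstain): Faction A can switch to Amend (8 → 11). Not NE.
(Abstain, Amend, Amend): Faction C can switch to No (3 → 6). Not NE.
(Amend, Abstain, No): Faction A gets 11, best alternative 6; Faction B gets 9, best alternative 4; Faction C gets 10, best alternative 4. No profitable deviation — NE.
(Amend, Abstain, Abstain): Faction A can switch to Abstain (1 → 3). Not NE.
(The remaining 4 profiles each have a profitable deviation by the same check.)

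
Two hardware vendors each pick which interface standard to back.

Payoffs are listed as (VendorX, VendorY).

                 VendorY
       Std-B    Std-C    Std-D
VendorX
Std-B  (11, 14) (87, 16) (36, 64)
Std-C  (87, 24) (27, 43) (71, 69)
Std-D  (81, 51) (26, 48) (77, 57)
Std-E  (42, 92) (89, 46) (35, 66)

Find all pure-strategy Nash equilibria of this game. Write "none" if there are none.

(Std-D, Std-D)

Check each profile: it is a Nash equilibrium iff no player can strictly gain by switching unilaterally.
(Std-B, Std-B): VendorX can switch to Std-C (11 → 87). Not NE.
(Std-B, Std-C): VendorX can switch to Std-E (87 → 89). Not NE.
(Std-B, Std-D): VendorX can switch to Std-C (36 → 71). Not NE.
(Std-C, Std-B): VendorY can switch to Std-C (24 → 43). Not NE.
(Std-C, Std-C): VendorX can switch to Std-B (27 → 87). Not NE.
(Std-C, Std-D): VendorX can switch to Std-D (71 → 77). Not NE.
(Std-D, Std-B): VendorX can switch to Std-C (81 → 87). Not NE.
(Std-D, Std-C): VendorX can switch to Std-B (26 → 87). Not NE.
(Std-D, Std-D): VendorX gets 77, best alternative 71; VendorY gets 57, best alternative 51. No profitable deviation — NE.
(Std-E, Std-B): VendorX can switch to Std-C (42 → 87). Not NE.
(Std-E, Std-C): VendorY can switch to Std-B (46 → 92). Not NE.
(Std-E, Std-D): VendorX can switch to Std-B (35 → 36). Not NE.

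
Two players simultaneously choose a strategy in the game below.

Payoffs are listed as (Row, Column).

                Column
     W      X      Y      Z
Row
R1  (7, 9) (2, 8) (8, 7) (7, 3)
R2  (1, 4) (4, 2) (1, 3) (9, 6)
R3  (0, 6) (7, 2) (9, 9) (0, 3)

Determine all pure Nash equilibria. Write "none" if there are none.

The pure Nash equilibria are (R1, W), (R2, Z), (R3, Y).

Row against W: payoffs 7, 1, 0 → best response R1.
Row against X: payoffs 2, 4, 7 → best response R3.
Row against Y: payoffs 8, 1, 9 → best response R3.
Row against Z: payoffs 7, 9, 0 → best response R2.
Column against R1: payoffs 9, 8, 7, 3 → best response W.
Column against R2: payoffs 4, 2, 3, 6 → best response Z.
Column against R3: payoffs 6, 2, 9, 3 → best response Y.
Mutual best responses: (R1, W); (R2, Z); (R3, Y).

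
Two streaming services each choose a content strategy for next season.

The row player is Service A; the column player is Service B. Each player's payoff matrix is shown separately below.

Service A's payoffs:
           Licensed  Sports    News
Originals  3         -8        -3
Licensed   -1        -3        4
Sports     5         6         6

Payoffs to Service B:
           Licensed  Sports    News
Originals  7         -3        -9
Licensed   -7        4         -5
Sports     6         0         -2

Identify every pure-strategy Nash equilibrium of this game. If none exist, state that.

Service A against Licensed: payoffs 3, -1, 5 → best response Sports.
Service A against Sports: payoffs -8, -3, 6 → best response Sports.
Service A against News: payoffs -3, 4, 6 → best response Sports.
Service B against Originals: payoffs 7, -3, -9 → best response Licensed.
Service B against Licensed: payoffs -7, 4, -5 → best response Sports.
Service B against Sports: payoffs 6, 0, -2 → best response Licensed.
Mutual best responses: (Sports, Licensed).

The unique pure-strategy Nash equilibrium is (Sports, Licensed).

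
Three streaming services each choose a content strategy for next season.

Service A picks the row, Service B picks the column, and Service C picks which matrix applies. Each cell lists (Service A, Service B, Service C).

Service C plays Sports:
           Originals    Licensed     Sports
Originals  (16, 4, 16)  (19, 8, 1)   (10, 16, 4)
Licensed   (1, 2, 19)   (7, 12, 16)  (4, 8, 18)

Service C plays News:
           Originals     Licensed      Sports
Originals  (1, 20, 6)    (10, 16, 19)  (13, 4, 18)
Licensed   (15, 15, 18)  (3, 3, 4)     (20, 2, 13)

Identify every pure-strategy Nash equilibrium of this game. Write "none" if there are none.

Service A against (Originals, Sports): payoffs 16, 1 → best response Originals.
Service A against (Originals, News): payoffs 1, 15 → best response Licensed.
Service A against (Licensed, Sports): payoffs 19, 7 → best response Originals.
Service A against (Licensed, News): payoffs 10, 3 → best response Originals.
Service A against (Sports, Sports): payoffs 10, 4 → best response Originals.
Service A against (Sports, News): payoffs 13, 20 → best response Licensed.
Service B against (Originals, Sports): payoffs 4, 8, 16 → best response Sports.
Service B against (Originals, News): payoffs 20, 16, 4 → best response Originals.
Service B against (Licensed, Sports): payoffs 2, 12, 8 → best response Licensed.
Service B against (Licensed, News): payoffs 15, 3, 2 → best response Originals.
Service C against (Originals, Originals): payoffs 16, 6 → best response Sports.
Service C against (Originals, Licensed): payoffs 1, 19 → best response News.
Service C against (Originals, Sports): payoffs 4, 18 → best response News.
Service C against (Licensed, Originals): payoffs 19, 18 → best response Sports.
Service C against (Licensed, Licensed): payoffs 16, 4 → best response Sports.
Service C against (Licensed, Sports): payoffs 18, 13 → best response Sports.
No profile is a mutual best response for all players.

none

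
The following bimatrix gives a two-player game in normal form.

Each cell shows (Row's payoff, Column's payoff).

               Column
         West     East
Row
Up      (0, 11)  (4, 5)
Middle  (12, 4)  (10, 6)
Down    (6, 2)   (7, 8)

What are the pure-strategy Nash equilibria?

Row against West: payoffs 0, 12, 6 → best response Middle.
Row against East: payoffs 4, 10, 7 → best response Middle.
Column against Up: payoffs 11, 5 → best response West.
Column against Middle: payoffs 4, 6 → best response East.
Column against Down: payoffs 2, 8 → best response East.
Mutual best responses: (Middle, East).

The unique pure-strategy Nash equilibrium is (Middle, East).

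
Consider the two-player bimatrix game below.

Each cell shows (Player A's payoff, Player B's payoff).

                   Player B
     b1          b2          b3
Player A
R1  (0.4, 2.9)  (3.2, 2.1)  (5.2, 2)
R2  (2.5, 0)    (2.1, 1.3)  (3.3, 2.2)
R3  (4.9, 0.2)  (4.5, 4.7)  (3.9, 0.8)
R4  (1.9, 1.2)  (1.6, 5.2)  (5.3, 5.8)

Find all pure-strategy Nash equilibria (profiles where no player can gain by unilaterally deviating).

Mark each player's best response to every combination of opponents' strategies; a profile where every player is best-responding is a pure Nash equilibrium.
Player A against b1: payoffs 0.4, 2.5, 4.9, 1.9 → best response R3.
Player A against b2: payoffs 3.2, 2.1, 4.5, 1.6 → best response R3.
Player A against b3: payoffs 5.2, 3.3, 3.9, 5.3 → best response R4.
Player B against R1: payoffs 2.9, 2.1, 2 → best response b1.
Player B against R2: payoffs 0, 1.3, 2.2 → best response b3.
Player B against R3: payoffs 0.2, 4.7, 0.8 → best response b2.
Player B against R4: payoffs 1.2, 5.2, 5.8 → best response b3.
Mutual best responses: (R3, b2); (R4, b3).

Pure-strategy Nash equilibria: (R3, b2); (R4, b3)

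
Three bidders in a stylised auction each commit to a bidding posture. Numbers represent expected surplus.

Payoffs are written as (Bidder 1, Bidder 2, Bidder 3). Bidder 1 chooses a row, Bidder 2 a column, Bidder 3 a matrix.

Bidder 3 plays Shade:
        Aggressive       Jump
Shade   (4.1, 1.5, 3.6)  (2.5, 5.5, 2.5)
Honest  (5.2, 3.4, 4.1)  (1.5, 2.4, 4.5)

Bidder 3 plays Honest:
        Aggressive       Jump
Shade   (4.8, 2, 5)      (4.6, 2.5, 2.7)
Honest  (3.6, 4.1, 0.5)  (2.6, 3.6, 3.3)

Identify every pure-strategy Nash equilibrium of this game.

Pure-strategy Nash equilibria: (Shade, Jump, Honest), (Honest, Aggressive, Shade)

Bidder 1 against (Aggressive, Shade): payoffs 4.1, 5.2 → best response Honest.
Bidder 1 against (Aggressive, Honest): payoffs 4.8, 3.6 → best response Shade.
Bidder 1 against (Jump, Shade): payoffs 2.5, 1.5 → best response Shade.
Bidder 1 against (Jump, Honest): payoffs 4.6, 2.6 → best response Shade.
Bidder 2 against (Shade, Shade): payoffs 1.5, 5.5 → best response Jump.
Bidder 2 against (Shade, Honest): payoffs 2, 2.5 → best response Jump.
Bidder 2 against (Honest, Shade): payoffs 3.4, 2.4 → best response Aggressive.
Bidder 2 against (Honest, Honest): payoffs 4.1, 3.6 → best response Aggressive.
Bidder 3 against (Shade, Aggressive): payoffs 3.6, 5 → best response Honest.
Bidder 3 against (Shade, Jump): payoffs 2.5, 2.7 → best response Honest.
Bidder 3 against (Honest, Aggressive): payoffs 4.1, 0.5 → best response Shade.
Bidder 3 against (Honest, Jump): payoffs 4.5, 3.3 → best response Shade.
Mutual best responses: (Shade, Jump, Honest); (Honest, Aggressive, Shade).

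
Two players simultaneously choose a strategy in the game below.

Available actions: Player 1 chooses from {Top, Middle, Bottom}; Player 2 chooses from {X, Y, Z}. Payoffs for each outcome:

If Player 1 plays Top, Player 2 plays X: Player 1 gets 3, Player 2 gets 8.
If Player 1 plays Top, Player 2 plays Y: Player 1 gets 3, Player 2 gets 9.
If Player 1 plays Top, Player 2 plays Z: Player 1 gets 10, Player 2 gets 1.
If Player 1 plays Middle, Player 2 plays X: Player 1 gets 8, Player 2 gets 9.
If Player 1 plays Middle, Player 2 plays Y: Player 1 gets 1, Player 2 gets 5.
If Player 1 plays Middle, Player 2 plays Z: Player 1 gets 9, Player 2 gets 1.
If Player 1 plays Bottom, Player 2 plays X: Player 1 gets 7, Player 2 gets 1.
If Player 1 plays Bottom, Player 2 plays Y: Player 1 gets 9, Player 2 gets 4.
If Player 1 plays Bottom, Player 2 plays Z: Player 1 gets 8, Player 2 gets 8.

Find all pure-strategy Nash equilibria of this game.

(Top, X): Player 1 can switch to Middle (3 → 8). Not NE.
(Top, Y): Player 1 can switch to Bottom (3 → 9). Not NE.
(Top, Z): Player 2 can switch to X (1 → 8). Not NE.
(Middle, X): Player 1 gets 8, best alternative 7; Player 2 gets 9, best alternative 5. No profitable deviation — NE.
(Middle, Y): Player 1 can switch to Top (1 → 3). Not NE.
(Middle, Z): Player 1 can switch to Top (9 → 10). Not NE.
(Bottom, X): Player 1 can switch to Middle (7 → 8). Not NE.
(Bottom, Y): Player 2 can switch to Z (4 → 8). Not NE.
(Bottom, Z): Player 1 can switch to Top (8 → 10). Not NE.

Pure NE: (Middle, X)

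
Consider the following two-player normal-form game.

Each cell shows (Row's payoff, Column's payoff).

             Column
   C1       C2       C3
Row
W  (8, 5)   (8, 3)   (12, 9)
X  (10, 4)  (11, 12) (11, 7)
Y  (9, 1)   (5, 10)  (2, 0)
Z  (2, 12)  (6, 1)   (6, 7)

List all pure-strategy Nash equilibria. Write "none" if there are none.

The pure Nash equilibria are (W, C3); (X, C2).

(W, C1): Row can switch to X (8 → 10). Not NE.
(W, C2): Row can switch to X (8 → 11). Not NE.
(W, C3): Row gets 12, best alternative 11; Column gets 9, best alternative 5. No profitable deviation — NE.
(X, C1): Column can switch to C2 (4 → 12). Not NE.
(X, C2): Row gets 11, best alternative 8; Column gets 12, best alternative 7. No profitable deviation — NE.
(X, C3): Row can switch to W (11 → 12). Not NE.
(Y, C1): Row can switch to X (9 → 10). Not NE.
(Y, C2): Row can switch to W (5 → 8). Not NE.
(Y, C3): Row can switch to W (2 → 12). Not NE.
(Z, C1): Row can switch to W (2 → 8). Not NE.
(Z, C2): Row can switch to W (6 → 8). Not NE.
(Z, C3): Row can switch to W (6 → 12). Not NE.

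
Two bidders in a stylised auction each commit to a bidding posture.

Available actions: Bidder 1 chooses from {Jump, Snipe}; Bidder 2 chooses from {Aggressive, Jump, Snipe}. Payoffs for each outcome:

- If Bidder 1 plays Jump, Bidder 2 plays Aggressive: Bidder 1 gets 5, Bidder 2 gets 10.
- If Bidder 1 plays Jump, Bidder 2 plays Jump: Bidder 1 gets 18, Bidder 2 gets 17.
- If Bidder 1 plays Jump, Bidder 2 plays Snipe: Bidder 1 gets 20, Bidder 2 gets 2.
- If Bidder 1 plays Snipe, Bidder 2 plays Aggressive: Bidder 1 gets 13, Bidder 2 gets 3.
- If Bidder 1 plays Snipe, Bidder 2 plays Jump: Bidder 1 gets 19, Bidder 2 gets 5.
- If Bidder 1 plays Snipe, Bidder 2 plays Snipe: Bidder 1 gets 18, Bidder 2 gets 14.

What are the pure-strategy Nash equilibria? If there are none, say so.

There is no pure-strategy Nash equilibrium.

Mark each player's best response to every combination of opponents' strategies; a profile where every player is best-responding is a pure Nash equilibrium.
Bidder 1 against Aggressive: payoffs 5, 13 → best response Snipe.
Bidder 1 against Jump: payoffs 18, 19 → best response Snipe.
Bidder 1 against Snipe: payoffs 20, 18 → best response Jump.
Bidder 2 against Jump: payoffs 10, 17, 2 → best response Jump.
Bidder 2 against Snipe: payoffs 3, 5, 14 → best response Snipe.
No profile is a mutual best response for all players.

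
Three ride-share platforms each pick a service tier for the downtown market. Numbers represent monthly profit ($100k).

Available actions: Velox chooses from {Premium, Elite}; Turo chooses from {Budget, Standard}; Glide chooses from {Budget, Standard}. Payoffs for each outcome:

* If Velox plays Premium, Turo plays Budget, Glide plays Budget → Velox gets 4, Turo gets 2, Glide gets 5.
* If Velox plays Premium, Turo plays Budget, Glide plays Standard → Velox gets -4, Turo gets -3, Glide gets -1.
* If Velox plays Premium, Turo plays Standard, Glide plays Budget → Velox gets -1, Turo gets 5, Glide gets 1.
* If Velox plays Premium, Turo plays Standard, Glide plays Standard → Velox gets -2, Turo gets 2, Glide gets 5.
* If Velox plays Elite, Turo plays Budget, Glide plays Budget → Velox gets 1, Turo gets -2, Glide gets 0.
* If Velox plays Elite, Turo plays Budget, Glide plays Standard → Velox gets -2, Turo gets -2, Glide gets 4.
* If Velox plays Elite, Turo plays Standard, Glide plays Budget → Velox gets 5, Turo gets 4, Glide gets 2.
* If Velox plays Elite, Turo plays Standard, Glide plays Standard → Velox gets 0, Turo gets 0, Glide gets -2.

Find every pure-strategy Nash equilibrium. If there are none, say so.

(Premium, Budget, Budget): Turo can switch to Standard (2 → 5). Not NE.
(Premium, Budget, Standard): Velox can switch to Elite (-4 → -2). Not NE.
(Premium, Standard, Budget): Velox can switch to Elite (-1 → 5). Not NE.
(Premium, Standard, Standard): Velox can switch to Elite (-2 → 0). Not NE.
(Elite, Budget, Budget): Velox can switch to Premium (1 → 4). Not NE.
(Elite, Budget, Standard): Turo can switch to Standard (-2 → 0). Not NE.
(Elite, Standard, Budget): Velox gets 5, best alternative -1; Turo gets 4, best alternative -2; Glide gets 2, best alternative -2. No profitable deviation — NE.
(Elite, Standard, Standard): Glide can switch to Budget (-2 → 2). Not NE.

Pure NE: (Elite, Standard, Budget)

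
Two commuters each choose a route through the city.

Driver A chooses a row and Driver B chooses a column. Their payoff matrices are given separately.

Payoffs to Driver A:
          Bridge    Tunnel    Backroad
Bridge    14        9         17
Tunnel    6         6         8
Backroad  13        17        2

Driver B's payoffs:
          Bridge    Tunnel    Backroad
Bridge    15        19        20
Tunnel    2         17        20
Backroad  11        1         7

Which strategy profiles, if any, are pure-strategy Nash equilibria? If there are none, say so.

Check each profile: it is a Nash equilibrium iff no player can strictly gain by switching unilaterally.
(Bridge, Bridge): Driver B can switch to Tunnel (15 → 19). Not NE.
(Bridge, Tunnel): Driver A can switch to Backroad (9 → 17). Not NE.
(Bridge, Backroad): Driver A gets 17, best alternative 8; Driver B gets 20, best alternative 19. No profitable deviation — NE.
(Tunnel, Bridge): Driver A can switch to Bridge (6 → 14). Not NE.
(Tunnel, Tunnel): Driver A can switch to Bridge (6 → 9). Not NE.
(Tunnel, Backroad): Driver A can switch to Bridge (8 → 17). Not NE.
(Backroad, Bridge): Driver A can switch to Bridge (13 → 14). Not NE.
(Backroad, Tunnel): Driver B can switch to Bridge (1 → 11). Not NE.
(Backroad, Backroad): Driver A can switch to Bridge (2 → 17). Not NE.

Pure NE: (Bridge, Backroad)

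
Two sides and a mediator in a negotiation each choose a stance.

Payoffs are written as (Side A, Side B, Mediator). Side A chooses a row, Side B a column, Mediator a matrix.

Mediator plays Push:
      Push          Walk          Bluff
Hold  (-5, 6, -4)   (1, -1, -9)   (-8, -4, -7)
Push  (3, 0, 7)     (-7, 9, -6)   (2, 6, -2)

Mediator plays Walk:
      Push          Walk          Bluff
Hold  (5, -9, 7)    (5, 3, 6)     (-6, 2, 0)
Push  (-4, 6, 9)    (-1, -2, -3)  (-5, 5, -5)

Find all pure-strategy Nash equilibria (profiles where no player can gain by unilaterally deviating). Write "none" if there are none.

Pure NE: (Hold, Walk, Walk)

For each player, find the best response to each opponent profile; mutual best responses are the pure NE.
Side A against (Push, Push): payoffs -5, 3 → best response Push.
Side A against (Push, Walk): payoffs 5, -4 → best response Hold.
Side A against (Walk, Push): payoffs 1, -7 → best response Hold.
Side A against (Walk, Walk): payoffs 5, -1 → best response Hold.
Side A against (Bluff, Push): payoffs -8, 2 → best response Push.
Side A against (Bluff, Walk): payoffs -6, -5 → best response Push.
Side B against (Hold, Push): payoffs 6, -1, -4 → best response Push.
Side B against (Hold, Walk): payoffs -9, 3, 2 → best response Walk.
Side B against (Push, Push): payoffs 0, 9, 6 → best response Walk.
Side B against (Push, Walk): payoffs 6, -2, 5 → best response Push.
Mediator against (Hold, Push): payoffs -4, 7 → best response Walk.
Mediator against (Hold, Walk): payoffs -9, 6 → best response Walk.
Mediator against (Hold, Bluff): payoffs -7, 0 → best response Walk.
Mediator against (Push, Push): payoffs 7, 9 → best response Walk.
Mediator against (Push, Walk): payoffs -6, -3 → best response Walk.
Mediator against (Push, Bluff): payoffs -2, -5 → best response Push.
Mutual best responses: (Hold, Walk, Walk).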